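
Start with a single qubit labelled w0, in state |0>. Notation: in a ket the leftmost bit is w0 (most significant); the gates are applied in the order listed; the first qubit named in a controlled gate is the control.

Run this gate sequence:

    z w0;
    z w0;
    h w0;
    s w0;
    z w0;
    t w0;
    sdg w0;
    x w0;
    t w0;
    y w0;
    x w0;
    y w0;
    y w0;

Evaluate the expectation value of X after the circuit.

The expectation value of X is 1.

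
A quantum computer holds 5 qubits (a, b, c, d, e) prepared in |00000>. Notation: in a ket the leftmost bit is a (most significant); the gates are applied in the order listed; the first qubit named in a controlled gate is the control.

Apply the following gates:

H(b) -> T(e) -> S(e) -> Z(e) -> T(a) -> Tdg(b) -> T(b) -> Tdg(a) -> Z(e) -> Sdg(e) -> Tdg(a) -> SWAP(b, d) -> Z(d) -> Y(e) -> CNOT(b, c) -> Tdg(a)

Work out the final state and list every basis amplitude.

After the circuit, the state carries amplitude sqrt(2)*I/2 on |00001>, -sqrt(2)*I/2 on |00011>, and 0 on every other basis state.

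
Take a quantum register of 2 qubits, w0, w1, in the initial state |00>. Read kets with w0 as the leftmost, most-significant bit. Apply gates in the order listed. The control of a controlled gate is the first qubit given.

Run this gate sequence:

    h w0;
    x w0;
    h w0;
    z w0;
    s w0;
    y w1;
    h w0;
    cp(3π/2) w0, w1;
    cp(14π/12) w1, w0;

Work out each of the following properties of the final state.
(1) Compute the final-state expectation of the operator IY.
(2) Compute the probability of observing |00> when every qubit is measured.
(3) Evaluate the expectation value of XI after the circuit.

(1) The expectation value of IY is 0.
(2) A full measurement returns |00> with probability 0.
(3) In the final state, XI has expectation -1/2.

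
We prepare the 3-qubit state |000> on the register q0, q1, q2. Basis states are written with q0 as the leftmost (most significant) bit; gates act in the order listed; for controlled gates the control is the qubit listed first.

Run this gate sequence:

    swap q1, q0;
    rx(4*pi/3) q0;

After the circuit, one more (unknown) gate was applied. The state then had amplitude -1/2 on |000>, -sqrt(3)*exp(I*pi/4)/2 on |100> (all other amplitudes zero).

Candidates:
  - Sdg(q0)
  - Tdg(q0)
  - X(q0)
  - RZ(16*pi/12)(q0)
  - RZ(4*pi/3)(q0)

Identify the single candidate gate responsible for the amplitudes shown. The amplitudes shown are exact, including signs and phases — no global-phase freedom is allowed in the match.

It was Tdg(q0) that produced the state shown.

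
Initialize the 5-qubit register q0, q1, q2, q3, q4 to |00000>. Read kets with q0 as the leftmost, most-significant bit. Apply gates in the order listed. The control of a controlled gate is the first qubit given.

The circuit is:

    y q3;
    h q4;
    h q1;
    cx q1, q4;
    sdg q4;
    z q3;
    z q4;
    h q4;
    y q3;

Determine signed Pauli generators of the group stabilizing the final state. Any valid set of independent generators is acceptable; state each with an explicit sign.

The stabilizer group can be generated by +IXIII, -IIIIY, +ZIIII, +IIZII, +IIIZI, among other valid generating sets.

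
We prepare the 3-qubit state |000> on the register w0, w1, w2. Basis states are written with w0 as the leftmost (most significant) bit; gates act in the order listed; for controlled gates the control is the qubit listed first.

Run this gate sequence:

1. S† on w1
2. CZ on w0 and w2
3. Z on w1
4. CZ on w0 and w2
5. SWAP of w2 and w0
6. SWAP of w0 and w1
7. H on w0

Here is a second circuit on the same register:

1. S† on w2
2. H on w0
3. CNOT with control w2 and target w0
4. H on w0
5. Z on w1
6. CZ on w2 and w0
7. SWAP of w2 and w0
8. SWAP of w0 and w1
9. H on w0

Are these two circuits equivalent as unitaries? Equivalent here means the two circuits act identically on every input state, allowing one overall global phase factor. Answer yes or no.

No — the two circuits implement different unitaries, even allowing a global phase.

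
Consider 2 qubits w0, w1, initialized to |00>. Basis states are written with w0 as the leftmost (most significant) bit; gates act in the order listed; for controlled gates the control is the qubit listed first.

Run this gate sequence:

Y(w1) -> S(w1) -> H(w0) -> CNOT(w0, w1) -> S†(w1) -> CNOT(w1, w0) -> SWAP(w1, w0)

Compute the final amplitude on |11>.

The amplitude on |11> is sqrt(2)*I/2.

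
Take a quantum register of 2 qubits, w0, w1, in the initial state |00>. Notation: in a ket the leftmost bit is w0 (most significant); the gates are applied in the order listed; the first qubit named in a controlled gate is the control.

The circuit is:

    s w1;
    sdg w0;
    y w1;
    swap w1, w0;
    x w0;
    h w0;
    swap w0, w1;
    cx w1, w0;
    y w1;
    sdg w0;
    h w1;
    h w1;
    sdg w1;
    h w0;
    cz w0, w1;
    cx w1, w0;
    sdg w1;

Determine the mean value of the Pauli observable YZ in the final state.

The observable YZ averages to 0.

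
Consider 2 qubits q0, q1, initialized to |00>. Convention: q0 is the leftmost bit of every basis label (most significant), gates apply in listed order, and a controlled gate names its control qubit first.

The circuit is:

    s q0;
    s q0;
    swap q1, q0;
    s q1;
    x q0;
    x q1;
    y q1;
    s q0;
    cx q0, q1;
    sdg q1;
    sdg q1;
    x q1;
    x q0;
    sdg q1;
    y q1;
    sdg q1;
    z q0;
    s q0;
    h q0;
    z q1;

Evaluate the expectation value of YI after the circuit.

The expectation value of YI is 0.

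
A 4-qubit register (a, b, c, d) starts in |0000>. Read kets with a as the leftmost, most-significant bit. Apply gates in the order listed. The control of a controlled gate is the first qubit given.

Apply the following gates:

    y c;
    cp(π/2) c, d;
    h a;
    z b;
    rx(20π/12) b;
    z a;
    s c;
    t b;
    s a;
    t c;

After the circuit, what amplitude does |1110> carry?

The amplitude on |1110> is sqrt(2)*I/4.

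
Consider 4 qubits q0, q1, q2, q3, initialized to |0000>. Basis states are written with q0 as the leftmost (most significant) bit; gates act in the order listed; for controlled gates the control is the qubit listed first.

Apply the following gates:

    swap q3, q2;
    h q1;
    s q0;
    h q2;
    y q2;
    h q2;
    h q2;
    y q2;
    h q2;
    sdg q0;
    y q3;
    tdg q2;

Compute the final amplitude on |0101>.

The final state's coefficient on |0101> equals sqrt(2)*I/2. Key observation: the block from step 3 through step 10 cancels to the identity and can be dropped.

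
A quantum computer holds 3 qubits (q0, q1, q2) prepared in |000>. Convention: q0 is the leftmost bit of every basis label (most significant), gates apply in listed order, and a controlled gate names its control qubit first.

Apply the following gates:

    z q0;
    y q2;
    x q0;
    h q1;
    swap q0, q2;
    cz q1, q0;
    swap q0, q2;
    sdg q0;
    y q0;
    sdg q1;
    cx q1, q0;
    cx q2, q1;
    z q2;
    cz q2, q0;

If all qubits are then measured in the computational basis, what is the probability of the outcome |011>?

The probability of measuring |011> is 1/2.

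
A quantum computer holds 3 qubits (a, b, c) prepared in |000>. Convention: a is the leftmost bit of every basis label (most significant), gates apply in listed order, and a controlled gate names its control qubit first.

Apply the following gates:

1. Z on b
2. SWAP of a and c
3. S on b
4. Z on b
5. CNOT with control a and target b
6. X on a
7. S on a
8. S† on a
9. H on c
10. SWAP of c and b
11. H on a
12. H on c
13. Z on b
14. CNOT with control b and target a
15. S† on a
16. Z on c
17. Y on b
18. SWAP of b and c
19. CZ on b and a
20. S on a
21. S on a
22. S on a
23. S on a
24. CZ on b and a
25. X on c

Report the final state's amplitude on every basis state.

The final amplitudes are sqrt(2)*I/4 on |000>, -sqrt(2)*I/4 on |001>, -sqrt(2)*I/4 on |010>, sqrt(2)*I/4 on |011>, -sqrt(2)/4 on |100>, sqrt(2)/4 on |101>, sqrt(2)/4 on |110>, -sqrt(2)/4 on |111>.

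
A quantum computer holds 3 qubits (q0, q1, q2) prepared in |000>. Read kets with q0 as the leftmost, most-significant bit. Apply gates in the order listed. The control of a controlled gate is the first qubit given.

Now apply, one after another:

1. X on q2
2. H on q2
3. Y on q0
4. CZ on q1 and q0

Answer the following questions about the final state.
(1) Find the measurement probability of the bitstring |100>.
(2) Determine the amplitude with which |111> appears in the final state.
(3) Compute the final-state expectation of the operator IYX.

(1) The probability of measuring |100> is 1/2.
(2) The amplitude on |111> is 0.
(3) In the final state, IYX has expectation 0.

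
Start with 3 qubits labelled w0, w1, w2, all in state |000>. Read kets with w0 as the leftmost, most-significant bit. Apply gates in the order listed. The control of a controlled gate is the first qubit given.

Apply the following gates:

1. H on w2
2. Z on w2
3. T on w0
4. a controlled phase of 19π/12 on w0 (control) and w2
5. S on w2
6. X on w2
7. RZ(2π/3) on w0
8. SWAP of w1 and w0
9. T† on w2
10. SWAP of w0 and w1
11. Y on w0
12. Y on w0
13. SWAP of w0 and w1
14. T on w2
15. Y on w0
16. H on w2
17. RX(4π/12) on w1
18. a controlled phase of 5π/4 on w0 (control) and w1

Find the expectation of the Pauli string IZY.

The observable IZY averages to -1/2. Key observation: the block from step 9 through step 14 cancels to the identity and can be dropped.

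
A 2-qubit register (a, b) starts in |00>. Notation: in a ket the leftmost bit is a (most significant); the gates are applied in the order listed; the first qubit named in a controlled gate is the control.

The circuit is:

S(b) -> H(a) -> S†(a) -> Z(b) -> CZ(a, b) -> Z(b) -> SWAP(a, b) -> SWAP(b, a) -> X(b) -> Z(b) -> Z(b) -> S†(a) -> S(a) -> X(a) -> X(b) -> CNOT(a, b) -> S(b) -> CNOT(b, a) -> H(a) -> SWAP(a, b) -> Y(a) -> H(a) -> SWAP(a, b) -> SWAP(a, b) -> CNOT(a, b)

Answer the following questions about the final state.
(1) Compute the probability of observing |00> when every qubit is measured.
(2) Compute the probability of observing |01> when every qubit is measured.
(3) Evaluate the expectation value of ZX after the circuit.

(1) Outcome |00> occurs with probability 1/2.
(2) The probability of measuring |01> is 1/2.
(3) The observable ZX averages to 1.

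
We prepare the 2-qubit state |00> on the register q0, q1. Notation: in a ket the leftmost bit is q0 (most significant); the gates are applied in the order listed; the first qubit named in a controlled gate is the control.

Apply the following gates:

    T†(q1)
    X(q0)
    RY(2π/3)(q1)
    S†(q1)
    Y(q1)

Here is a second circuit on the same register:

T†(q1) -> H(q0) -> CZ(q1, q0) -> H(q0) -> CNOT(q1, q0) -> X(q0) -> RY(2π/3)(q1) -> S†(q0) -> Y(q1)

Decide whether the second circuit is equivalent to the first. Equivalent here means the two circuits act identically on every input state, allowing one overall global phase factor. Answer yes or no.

No — the two circuits implement different unitaries, even allowing a global phase.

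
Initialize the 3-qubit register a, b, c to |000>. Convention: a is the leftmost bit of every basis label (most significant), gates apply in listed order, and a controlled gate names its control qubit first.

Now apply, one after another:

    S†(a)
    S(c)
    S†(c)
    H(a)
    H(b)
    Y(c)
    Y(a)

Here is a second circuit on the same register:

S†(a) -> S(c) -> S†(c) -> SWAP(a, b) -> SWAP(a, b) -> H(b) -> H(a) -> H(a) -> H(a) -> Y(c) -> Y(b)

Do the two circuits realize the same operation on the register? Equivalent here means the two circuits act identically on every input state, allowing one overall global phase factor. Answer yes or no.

No — the two circuits implement different unitaries, even allowing a global phase.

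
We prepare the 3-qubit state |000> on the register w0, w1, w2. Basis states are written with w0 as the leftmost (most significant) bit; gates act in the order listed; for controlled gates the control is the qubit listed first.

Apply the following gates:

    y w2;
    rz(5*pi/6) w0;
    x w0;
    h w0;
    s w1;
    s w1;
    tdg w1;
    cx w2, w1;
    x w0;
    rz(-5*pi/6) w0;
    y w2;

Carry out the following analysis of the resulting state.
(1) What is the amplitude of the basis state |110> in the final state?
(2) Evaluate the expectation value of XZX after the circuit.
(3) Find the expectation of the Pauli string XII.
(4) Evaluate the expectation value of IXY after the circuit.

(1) |110> carries amplitude -sqrt(2)*exp(I*pi/6)/2 in the final state.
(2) In the final state, XZX has expectation 0.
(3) In the final state, XII has expectation sqrt(3)/2.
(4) In the final state, IXY has expectation 0.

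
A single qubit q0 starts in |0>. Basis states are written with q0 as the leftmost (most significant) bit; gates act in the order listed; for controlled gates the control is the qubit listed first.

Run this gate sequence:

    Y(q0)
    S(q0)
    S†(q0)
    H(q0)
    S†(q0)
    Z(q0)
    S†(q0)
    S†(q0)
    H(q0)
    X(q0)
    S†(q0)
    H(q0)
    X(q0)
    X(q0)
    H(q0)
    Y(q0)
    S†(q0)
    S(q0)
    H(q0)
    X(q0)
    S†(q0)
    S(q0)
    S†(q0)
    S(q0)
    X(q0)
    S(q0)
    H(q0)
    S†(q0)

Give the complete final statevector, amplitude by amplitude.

The final amplitudes are 1/2 + I/2 on |0>, -1/2 + I/2 on |1>. Key observation: steps 20-25 multiply out to the identity, so the circuit reduces to the remaining gates.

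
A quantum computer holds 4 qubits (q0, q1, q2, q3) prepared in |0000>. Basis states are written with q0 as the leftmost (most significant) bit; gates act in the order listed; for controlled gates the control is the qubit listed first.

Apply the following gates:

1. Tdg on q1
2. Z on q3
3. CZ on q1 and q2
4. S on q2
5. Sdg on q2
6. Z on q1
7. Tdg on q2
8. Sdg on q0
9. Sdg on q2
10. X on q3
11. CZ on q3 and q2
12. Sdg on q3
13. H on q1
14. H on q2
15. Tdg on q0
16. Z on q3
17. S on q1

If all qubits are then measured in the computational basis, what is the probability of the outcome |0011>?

The probability of measuring |0011> is 1/4. Key observation: gates 4-5 undo each other exactly, leaving only the rest of the circuit to track.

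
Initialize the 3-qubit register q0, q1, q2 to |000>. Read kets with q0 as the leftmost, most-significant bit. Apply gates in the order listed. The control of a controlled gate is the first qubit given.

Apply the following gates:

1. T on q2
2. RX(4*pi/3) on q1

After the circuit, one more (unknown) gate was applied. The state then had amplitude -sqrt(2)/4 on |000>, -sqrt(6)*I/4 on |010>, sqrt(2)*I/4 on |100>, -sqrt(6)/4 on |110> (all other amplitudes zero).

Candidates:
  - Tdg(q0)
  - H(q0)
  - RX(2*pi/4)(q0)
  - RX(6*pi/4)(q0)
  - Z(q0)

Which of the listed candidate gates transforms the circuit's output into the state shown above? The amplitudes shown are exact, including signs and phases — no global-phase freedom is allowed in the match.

The unique candidate consistent with the amplitudes is RX(2*pi/4)(q0).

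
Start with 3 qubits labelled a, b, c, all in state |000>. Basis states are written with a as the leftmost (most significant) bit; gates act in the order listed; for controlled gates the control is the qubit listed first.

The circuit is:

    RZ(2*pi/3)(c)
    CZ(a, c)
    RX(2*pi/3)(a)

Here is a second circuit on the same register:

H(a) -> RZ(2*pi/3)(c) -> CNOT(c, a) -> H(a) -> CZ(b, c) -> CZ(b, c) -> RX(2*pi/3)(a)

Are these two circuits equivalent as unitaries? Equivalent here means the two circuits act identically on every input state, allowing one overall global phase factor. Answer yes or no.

Yes — the two circuits implement the same unitary up to a global phase.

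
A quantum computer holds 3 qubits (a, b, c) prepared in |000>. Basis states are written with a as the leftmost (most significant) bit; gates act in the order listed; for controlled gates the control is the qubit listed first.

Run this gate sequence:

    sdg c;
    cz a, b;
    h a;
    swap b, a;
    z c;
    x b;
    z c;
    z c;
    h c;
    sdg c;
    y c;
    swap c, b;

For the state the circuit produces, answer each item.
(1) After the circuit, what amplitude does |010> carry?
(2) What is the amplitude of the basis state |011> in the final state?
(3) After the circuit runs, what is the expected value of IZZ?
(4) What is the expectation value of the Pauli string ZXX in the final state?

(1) The final state's coefficient on |010> equals I/2.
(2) The amplitude on |011> is I/2.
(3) The expectation value of IZZ is 0.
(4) The expectation value of ZXX is 0.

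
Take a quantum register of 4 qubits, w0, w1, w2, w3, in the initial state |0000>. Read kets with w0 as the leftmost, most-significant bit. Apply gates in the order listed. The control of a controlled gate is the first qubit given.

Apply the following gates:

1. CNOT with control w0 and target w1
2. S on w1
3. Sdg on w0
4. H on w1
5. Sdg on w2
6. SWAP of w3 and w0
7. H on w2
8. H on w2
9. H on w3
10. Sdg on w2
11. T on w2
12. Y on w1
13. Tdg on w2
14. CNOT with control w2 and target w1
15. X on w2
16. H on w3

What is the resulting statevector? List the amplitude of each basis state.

The final amplitudes are -sqrt(2)*I/2 on |0010>, sqrt(2)*I/2 on |0110>, and 0 on every other basis state. Key observation: the block from step 7 through step 8 cancels to the identity and can be dropped.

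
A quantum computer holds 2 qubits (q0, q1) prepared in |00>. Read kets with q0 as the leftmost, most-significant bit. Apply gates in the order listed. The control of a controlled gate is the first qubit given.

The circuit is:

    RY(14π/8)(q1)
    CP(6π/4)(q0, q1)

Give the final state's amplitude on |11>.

|11> carries amplitude 0 in the final state.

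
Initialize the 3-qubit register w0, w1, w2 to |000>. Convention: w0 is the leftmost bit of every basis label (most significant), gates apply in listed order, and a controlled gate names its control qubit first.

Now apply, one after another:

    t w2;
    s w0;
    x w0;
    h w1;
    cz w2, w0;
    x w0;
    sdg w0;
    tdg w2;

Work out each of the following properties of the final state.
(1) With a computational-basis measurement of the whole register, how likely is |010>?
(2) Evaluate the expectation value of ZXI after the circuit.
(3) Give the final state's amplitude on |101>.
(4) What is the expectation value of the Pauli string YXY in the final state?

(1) The probability of measuring |010> is 1/2.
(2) The observable ZXI averages to 1.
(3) The amplitude on |101> is 0.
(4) The expectation value of YXY is 0.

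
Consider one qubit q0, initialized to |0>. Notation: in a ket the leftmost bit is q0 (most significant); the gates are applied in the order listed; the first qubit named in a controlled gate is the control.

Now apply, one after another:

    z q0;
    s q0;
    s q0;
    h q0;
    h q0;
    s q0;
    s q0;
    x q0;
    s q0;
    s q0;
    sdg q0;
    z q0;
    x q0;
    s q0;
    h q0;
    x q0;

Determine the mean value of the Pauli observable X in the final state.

In the final state, X has expectation 1. Key observation: the block from step 4 through step 5 cancels to the identity and can be dropped.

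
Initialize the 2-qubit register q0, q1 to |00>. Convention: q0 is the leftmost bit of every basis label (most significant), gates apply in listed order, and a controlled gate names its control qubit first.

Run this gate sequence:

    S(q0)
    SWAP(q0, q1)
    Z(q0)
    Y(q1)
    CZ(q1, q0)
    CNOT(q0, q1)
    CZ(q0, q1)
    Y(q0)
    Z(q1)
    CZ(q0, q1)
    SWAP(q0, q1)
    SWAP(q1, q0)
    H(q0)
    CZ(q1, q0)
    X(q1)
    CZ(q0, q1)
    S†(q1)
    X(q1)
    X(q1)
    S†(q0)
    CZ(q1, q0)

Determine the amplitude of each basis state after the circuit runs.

The final amplitudes are -sqrt(2)/2 on |00>, 0 on |01>, sqrt(2)*I/2 on |10>, 0 on |11>.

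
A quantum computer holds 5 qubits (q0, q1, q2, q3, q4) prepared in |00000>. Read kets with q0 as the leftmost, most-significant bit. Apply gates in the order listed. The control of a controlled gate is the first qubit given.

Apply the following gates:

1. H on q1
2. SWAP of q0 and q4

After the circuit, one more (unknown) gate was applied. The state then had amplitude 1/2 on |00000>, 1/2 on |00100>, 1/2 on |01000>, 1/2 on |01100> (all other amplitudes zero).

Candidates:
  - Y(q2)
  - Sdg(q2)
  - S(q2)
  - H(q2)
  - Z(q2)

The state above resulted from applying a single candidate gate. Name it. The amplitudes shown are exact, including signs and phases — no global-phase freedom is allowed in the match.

It was H(q2) that produced the state shown.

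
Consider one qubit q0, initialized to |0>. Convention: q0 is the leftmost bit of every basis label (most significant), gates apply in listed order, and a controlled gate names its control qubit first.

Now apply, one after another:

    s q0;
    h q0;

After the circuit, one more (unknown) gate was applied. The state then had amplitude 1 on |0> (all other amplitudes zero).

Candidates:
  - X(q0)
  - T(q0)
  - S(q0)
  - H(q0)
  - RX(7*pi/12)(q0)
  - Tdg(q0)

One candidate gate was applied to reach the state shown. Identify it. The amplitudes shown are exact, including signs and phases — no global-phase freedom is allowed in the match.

The unique candidate consistent with the amplitudes is H(q0).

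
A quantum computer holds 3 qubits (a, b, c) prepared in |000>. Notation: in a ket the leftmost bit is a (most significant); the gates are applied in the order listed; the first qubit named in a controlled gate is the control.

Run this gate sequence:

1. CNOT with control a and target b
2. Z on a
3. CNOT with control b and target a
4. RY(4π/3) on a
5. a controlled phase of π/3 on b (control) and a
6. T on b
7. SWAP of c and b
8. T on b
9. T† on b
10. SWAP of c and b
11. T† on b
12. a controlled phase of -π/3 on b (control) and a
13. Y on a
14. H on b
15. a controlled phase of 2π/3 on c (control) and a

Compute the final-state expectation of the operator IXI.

In the final state, IXI has expectation 1. Key observation: gates 5-12 undo each other exactly, leaving only the rest of the circuit to track.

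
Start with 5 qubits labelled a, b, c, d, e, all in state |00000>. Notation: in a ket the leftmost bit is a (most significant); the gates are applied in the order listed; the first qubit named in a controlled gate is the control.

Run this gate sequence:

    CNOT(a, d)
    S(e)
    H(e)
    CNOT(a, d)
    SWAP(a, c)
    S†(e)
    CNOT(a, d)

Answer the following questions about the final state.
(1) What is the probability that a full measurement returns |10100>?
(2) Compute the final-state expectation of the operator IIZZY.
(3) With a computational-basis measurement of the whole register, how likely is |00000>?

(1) A full measurement returns |10100> with probability 0.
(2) In the final state, IIZZY has expectation -1.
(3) The probability of measuring |00000> is 1/2.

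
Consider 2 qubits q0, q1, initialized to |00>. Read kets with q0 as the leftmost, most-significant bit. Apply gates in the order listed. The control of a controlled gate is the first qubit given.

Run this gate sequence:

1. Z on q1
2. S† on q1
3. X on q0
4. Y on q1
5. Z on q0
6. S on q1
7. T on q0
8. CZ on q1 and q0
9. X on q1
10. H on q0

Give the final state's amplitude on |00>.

|00> carries amplitude -sqrt(2)*exp(I*pi/4)/2 in the final state.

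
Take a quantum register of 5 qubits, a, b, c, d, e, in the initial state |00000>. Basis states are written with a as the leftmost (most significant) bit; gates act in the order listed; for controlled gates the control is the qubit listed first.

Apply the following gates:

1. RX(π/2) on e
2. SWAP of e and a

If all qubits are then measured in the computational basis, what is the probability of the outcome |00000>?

The probability of measuring |00000> is 1/2.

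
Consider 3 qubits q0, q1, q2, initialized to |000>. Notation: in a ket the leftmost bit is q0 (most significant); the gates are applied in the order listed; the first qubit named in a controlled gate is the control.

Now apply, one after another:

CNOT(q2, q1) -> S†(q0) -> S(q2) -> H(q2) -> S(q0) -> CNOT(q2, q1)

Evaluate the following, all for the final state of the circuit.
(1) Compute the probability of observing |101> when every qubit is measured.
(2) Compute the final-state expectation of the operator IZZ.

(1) Outcome |101> occurs with probability 0.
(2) The observable IZZ averages to 1.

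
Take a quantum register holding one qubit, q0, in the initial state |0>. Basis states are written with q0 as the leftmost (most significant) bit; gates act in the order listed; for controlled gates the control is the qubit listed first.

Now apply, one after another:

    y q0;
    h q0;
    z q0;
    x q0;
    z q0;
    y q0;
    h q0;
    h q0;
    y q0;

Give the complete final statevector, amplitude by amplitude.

The final amplitudes are sqrt(2)*I/2 on |0>, -sqrt(2)*I/2 on |1>.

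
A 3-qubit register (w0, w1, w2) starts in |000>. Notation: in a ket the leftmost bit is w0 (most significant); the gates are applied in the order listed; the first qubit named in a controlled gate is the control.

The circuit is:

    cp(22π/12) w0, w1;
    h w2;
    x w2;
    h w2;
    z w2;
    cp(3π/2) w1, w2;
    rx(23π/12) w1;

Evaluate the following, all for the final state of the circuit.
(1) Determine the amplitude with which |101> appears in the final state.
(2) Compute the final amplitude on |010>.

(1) |101> carries amplitude 0 in the final state. Key observation: gates 2-5 undo each other exactly, leaving only the rest of the circuit to track.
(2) The amplitude on |010> is -I*sqrt(sqrt(2) + 2)/4 + I*sqrt(6 - 3*sqrt(2))/4.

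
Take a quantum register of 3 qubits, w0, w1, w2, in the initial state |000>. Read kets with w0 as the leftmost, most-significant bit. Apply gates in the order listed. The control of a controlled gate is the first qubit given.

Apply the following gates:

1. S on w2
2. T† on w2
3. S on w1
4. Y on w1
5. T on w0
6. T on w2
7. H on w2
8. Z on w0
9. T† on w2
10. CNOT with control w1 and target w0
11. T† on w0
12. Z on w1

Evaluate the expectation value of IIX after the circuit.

The observable IIX averages to sqrt(2)/2.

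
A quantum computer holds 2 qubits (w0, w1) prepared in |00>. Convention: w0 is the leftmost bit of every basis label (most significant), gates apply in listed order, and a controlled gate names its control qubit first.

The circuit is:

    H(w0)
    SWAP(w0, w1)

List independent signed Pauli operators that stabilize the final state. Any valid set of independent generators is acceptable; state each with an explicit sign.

The stabilizer group can be generated by +IX, +ZI, among other valid generating sets.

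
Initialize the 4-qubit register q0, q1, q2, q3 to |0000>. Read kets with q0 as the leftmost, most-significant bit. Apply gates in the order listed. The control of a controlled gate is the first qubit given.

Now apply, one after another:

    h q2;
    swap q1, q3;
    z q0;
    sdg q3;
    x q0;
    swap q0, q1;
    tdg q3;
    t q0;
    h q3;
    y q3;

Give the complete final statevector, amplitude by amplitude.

The final amplitudes are -I/2 on |0100>, I/2 on |0101>, -I/2 on |0110>, I/2 on |0111>, and 0 on every other basis state.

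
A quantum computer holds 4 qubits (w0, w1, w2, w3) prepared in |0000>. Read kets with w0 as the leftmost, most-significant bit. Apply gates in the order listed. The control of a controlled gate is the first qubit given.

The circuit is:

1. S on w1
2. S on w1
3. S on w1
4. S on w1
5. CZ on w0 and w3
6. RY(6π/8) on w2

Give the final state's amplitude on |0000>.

The amplitude on |0000> is sqrt(2 - sqrt(2))/2. Key observation: gates 1-4 undo each other exactly, leaving only the rest of the circuit to track.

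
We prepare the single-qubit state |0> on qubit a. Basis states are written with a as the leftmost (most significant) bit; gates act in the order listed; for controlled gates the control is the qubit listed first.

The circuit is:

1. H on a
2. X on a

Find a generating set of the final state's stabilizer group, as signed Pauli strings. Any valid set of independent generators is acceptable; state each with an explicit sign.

The final state is stabilized by the group generated by +X; other independent generating sets are equally valid.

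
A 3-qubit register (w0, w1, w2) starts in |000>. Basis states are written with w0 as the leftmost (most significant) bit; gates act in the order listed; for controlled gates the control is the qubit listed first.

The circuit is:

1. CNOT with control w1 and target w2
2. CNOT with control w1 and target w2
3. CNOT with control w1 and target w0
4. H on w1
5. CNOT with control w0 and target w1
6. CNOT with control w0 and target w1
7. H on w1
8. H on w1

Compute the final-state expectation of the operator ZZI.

In the final state, ZZI has expectation 0. Key observation: steps 4-7 multiply out to the identity, so the circuit reduces to the remaining gates.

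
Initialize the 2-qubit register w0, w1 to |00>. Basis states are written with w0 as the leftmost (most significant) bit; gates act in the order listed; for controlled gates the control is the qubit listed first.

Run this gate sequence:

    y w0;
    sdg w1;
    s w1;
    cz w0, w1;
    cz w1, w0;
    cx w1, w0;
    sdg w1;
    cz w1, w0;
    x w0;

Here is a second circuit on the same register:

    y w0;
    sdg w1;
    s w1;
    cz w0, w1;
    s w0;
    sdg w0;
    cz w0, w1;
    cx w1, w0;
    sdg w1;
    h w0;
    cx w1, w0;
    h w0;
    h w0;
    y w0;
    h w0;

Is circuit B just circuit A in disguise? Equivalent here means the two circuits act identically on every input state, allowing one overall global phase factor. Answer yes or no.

No — the two circuits implement different unitaries, even allowing a global phase.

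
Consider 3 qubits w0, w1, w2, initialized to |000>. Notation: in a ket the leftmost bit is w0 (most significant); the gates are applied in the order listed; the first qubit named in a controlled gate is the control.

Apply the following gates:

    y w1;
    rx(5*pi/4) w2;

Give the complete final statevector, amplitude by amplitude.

The resulting statevector has amplitude -I*sqrt(2 - sqrt(2))/2 on |010>, sqrt(sqrt(2) + 2)/2 on |011>, and 0 on every other basis state.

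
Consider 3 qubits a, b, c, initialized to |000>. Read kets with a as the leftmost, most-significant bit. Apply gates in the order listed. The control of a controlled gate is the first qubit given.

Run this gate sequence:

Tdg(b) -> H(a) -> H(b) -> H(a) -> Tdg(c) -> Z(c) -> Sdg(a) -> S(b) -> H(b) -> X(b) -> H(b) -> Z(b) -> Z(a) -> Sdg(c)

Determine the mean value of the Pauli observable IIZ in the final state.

The expectation value of IIZ is 1. Key observation: steps 9-12 multiply out to the identity, so the circuit reduces to the remaining gates.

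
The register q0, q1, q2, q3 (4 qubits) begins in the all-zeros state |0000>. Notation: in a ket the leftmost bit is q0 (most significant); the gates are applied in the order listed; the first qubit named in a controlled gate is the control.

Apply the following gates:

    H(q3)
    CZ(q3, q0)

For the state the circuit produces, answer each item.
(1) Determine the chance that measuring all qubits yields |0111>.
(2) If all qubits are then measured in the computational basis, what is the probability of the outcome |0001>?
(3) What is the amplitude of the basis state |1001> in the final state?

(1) Outcome |0111> occurs with probability 0.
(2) A full measurement returns |0001> with probability 1/2.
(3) The final state's coefficient on |1001> equals 0.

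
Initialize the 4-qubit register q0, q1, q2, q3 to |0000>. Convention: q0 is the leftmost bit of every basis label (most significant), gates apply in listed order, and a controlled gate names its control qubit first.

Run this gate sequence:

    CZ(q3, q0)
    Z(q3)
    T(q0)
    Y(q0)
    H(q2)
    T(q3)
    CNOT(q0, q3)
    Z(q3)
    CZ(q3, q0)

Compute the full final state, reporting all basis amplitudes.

After the circuit, the state carries amplitude sqrt(2)*I/2 on |1001>, sqrt(2)*I/2 on |1011>, and 0 on every other basis state.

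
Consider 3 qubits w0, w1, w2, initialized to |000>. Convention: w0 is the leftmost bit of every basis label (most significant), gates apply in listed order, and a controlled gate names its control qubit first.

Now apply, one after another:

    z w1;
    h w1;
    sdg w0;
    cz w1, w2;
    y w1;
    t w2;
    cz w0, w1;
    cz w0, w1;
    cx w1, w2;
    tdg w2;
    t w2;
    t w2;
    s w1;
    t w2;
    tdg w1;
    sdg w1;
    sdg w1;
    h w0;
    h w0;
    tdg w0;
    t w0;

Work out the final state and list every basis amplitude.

After the circuit, the state carries amplitude -sqrt(2)*I/2 on |000>, sqrt(2)*exp(I*pi/4)/2 on |011>, and 0 on every other basis state. Key observation: steps 18-19 multiply out to the identity, so the circuit reduces to the remaining gates.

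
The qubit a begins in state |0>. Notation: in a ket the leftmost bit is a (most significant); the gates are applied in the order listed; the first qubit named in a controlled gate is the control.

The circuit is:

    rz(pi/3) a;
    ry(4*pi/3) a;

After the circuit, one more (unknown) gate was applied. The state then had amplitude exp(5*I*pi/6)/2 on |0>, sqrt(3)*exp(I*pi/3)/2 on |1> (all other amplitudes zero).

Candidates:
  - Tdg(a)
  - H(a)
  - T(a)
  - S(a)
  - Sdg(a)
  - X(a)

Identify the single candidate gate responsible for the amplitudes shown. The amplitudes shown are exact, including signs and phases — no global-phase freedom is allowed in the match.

The unique candidate consistent with the amplitudes is S(a).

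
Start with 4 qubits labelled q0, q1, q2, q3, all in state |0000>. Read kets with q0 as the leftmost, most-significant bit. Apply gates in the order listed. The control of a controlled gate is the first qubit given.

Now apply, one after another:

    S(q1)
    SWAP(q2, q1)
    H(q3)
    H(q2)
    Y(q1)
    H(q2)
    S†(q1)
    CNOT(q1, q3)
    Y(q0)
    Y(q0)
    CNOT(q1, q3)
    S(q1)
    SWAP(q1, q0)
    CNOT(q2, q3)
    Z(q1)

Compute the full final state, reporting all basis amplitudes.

The resulting statevector has amplitude sqrt(2)*I/2 on |1000>, sqrt(2)*I/2 on |1001>, and 0 on every other basis state.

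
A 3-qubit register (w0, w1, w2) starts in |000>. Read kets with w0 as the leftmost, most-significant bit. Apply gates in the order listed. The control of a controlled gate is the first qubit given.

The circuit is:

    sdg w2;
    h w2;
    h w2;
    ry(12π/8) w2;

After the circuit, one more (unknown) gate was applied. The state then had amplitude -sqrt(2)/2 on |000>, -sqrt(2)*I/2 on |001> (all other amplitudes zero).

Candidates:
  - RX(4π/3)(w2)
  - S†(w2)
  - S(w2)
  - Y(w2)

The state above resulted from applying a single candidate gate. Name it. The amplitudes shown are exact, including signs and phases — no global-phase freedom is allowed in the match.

The applied gate was S†(w2). Key observation: gates 2-3 undo each other exactly, leaving only the rest of the circuit to track.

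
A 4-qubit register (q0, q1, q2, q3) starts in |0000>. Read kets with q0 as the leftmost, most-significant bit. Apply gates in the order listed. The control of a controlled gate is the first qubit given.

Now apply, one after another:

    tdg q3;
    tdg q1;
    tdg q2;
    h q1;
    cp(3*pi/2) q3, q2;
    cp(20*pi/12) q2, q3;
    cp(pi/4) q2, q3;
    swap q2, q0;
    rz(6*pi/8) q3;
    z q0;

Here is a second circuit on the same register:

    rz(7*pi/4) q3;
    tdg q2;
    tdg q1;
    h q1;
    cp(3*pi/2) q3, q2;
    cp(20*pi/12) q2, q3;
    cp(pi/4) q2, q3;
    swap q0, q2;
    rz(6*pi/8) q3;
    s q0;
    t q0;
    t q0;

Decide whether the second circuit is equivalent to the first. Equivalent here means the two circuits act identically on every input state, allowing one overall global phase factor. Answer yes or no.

Yes: on every input state the two circuits agree up to one overall phase factor.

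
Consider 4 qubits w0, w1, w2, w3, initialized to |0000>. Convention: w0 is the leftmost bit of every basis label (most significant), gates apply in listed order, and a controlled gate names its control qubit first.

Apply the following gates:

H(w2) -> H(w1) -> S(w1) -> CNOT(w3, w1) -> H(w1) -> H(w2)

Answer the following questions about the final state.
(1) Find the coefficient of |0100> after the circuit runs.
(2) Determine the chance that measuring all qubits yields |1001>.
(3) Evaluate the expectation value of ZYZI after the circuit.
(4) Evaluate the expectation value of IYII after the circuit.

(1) The amplitude on |0100> is 1/2 - I/2.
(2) The probability of measuring |1001> is 0.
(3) In the final state, ZYZI has expectation -1.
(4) The expectation value of IYII is -1.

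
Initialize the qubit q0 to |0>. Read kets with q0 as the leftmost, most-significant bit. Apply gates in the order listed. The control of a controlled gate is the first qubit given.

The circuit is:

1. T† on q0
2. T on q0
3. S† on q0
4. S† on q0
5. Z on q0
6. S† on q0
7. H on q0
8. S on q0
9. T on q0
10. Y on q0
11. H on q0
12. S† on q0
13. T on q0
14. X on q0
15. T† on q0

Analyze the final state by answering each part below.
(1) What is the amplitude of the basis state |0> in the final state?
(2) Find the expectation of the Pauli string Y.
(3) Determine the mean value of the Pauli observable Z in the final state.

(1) |0> carries amplitude 1/2 - exp(I*pi/4)/2 in the final state.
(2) The expectation value of Y is sqrt(2)/2.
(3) The observable Z averages to -sqrt(2)/2.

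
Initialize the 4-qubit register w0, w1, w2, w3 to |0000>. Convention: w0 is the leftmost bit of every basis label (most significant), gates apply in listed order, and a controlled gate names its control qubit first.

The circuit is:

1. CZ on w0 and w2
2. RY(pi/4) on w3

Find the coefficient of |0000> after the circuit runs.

The amplitude on |0000> is sqrt(sqrt(2) + 2)/2.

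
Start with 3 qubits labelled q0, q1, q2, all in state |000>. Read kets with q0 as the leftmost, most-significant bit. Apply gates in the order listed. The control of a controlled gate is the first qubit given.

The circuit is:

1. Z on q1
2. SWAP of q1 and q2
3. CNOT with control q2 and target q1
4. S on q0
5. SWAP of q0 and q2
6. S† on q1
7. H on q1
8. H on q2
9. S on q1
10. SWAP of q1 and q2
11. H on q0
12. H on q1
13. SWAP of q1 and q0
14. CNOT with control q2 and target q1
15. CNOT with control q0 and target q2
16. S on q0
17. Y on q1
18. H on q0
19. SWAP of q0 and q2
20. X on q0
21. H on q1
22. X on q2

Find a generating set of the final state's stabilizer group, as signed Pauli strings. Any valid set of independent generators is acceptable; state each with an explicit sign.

The stabilizer group can be generated by -YII, +IIX, -IZI, among other valid generating sets.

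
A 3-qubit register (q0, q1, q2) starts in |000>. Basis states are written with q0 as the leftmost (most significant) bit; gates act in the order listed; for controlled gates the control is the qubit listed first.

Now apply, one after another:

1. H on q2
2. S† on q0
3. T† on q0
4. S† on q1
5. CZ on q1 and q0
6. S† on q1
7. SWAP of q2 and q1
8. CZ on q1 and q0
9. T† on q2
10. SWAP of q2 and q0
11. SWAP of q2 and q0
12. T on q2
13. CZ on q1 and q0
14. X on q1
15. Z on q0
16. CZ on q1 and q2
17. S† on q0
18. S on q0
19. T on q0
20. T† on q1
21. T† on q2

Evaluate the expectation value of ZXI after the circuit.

The observable ZXI averages to sqrt(2)/2. Key observation: steps 8-13 multiply out to the identity, so the circuit reduces to the remaining gates.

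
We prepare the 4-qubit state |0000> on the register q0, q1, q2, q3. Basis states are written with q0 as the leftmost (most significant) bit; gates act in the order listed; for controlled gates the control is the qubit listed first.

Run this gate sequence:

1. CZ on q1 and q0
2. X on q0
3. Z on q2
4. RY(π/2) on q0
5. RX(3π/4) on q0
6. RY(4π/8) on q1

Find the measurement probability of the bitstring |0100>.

The probability of measuring |0100> is 1/4.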